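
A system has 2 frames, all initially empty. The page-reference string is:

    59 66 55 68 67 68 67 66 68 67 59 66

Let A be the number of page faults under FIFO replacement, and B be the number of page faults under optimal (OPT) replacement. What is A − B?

Under FIFO: F F F F F . . F F F F F → 10 faults.
Under OPT: F F F F F . . F . F F . → 8 faults.
A − B = 10 − 8 = 2.

2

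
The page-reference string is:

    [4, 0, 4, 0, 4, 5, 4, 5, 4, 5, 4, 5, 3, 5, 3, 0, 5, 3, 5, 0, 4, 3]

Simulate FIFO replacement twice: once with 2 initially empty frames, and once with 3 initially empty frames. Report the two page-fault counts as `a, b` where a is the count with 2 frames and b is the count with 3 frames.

2 frames: F F . . . F F . . . . . F F . F . F F F F F → 12 faults.
3 frames: F F . . . F . . . . . . F . . . . . . . F . → 5 faults.
5 < 12: adding a frame reduced faults, as is typical.

12, 5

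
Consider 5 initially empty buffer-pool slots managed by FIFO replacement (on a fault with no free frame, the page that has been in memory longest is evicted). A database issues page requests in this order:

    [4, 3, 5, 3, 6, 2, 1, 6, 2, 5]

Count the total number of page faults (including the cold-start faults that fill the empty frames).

6

4: fault, frames [4]
3: fault, frames [4, 3]
5: fault, frames [4, 3, 5]
3: hit
6: fault, frames [4, 3, 5, 6]
2: fault, frames [4, 3, 5, 6, 2]
1: fault, evict 4, frames [3, 5, 6, 2, 1]
6: hit
2: hit
5: hit
Page faults: 6.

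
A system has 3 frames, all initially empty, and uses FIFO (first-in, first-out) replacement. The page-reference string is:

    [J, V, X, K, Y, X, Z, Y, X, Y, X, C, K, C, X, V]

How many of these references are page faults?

J → fault, frames {J}
V → fault, frames {J,V}
X → fault, frames {J,V,X}
K → fault, evict J, frames {V,X,K}
Y → fault, evict V, frames {X,K,Y}
X → hit
Z → fault, evict X, frames {K,Y,Z}
Y → hit
X → fault, evict K, frames {Y,Z,X}
Y → hit
X → hit
C → fault, evict Y, frames {Z,X,C}
K → fault, evict Z, frames {X,C,K}
C → hit
X → hit
V → fault, evict X, frames {C,K,V}
Page faults: 10.

10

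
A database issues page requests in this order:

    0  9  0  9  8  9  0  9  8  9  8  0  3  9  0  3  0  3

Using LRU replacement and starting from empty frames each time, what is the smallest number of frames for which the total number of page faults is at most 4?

f=1: 18 faults
f=2: 10 faults
f=3: 5 faults
f=4: 4 faults
Smallest f with faults ≤ 4 is 4.

4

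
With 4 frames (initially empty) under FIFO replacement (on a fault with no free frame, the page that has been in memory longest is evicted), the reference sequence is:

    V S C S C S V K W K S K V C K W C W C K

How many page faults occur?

6

V -> miss, frames {V}
S -> miss, frames {V,S}
C -> miss, frames {V,S,C}
S -> hit
C -> hit
S -> hit
V -> hit
K -> miss, frames {V,S,C,K}
W -> miss, evict V, frames {S,C,K,W}
K -> hit
S -> hit
K -> hit
V -> miss, evict S, frames {C,K,W,V}
C -> hit
K -> hit
W -> hit
C -> hit
W -> hit
C -> hit
K -> hit
Page faults: 6.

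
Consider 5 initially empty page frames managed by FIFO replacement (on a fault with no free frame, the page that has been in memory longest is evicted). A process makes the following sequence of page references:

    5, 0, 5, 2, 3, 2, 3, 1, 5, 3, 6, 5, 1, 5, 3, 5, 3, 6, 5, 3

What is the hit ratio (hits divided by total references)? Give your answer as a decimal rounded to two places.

0.65

5 → fault, frames [5]
0 → fault, frames [5, 0]
5 → hit
2 → fault, frames [5, 0, 2]
3 → fault, frames [5, 0, 2, 3]
2 → hit
3 → hit
1 → fault, frames [5, 0, 2, 3, 1]
5 → hit
3 → hit
6 → fault, evict 5, frames [0, 2, 3, 1, 6]
5 → fault, evict 0, frames [2, 3, 1, 6, 5]
1 → hit
5 → hit
3 → hit
5 → hit
3 → hit
6 → hit
5 → hit
3 → hit
Hits: 13 of 20 references → 13/20 = 0.6500.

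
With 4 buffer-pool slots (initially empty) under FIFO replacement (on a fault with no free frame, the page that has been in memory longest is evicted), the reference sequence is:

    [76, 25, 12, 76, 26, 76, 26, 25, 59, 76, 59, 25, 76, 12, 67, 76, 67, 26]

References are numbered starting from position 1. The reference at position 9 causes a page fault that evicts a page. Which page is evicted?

pos 1: 76 → fault, frames (76)
pos 2: 25 → fault, frames (76 25)
pos 3: 12 → fault, frames (76 25 12)
pos 4: 76 → hit
pos 5: 26 → fault, frames (76 25 12 26)
pos 6: 76 → hit
pos 7: 26 → hit
pos 8: 25 → hit
pos 9: 59 → fault, evict 76, frames (25 12 26 59)
At position 9, page 76 is evicted.

76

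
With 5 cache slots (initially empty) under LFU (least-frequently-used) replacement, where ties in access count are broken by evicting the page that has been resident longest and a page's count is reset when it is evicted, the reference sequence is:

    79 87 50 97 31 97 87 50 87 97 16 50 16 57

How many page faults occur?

79 → miss, frames {79}
87 → miss, frames {79,87}
50 → miss, frames {79,87,50}
97 → miss, frames {79,87,50,97}
31 → miss, frames {79,87,50,97,31}
97 → hit
87 → hit
50 → hit
87 → hit
97 → hit
16 → miss, evict 79, frames {87,50,97,31,16}
50 → hit
16 → hit
57 → miss, evict 31, frames {87,50,97,16,57}
Page faults: 7.

7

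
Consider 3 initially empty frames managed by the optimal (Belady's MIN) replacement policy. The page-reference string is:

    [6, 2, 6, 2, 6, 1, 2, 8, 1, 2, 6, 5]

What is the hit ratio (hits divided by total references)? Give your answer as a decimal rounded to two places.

6: miss, frames (6)
2: miss, frames (6 2)
6: hit
2: hit
6: hit
1: miss, frames (6 2 1)
2: hit
8: miss, evict 6, frames (2 1 8)
1: hit
2: hit
6: miss, evict 8, frames (2 1 6)
5: miss, evict 6, frames (2 1 5)
Hits: 6 of 12 references → 6/12 = 0.5000.

0.50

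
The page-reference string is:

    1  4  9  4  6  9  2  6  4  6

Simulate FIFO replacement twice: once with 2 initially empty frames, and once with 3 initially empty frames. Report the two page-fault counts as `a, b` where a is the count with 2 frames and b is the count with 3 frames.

7, 6

2 frames: F F F . F . F . F F → 7 faults.
3 frames: F F F . F . F . F . → 6 faults.
6 < 7: adding a frame reduced faults, as is typical.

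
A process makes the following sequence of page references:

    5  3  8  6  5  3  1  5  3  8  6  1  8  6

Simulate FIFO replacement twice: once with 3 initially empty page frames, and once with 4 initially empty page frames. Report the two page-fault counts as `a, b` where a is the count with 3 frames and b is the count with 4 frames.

3 frames: F F F F F F F . . F F . . . → 9 faults.
4 frames: F F F F . . F F F F F F . . → 10 faults.
10 > 9: adding a frame increased faults — Belady's anomaly.

9, 10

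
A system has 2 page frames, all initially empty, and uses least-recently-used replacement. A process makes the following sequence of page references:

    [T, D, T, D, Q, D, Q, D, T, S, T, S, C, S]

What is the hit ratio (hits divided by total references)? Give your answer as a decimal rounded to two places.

0.57

T: miss, frames (T)
D: miss, frames (T D)
T: hit
D: hit
Q: miss, evict T, frames (D Q)
D: hit
Q: hit
D: hit
T: miss, evict Q, frames (D T)
S: miss, evict D, frames (T S)
T: hit
S: hit
C: miss, evict T, frames (S C)
S: hit
Hits: 8 of 14 references → 8/14 = 0.5714.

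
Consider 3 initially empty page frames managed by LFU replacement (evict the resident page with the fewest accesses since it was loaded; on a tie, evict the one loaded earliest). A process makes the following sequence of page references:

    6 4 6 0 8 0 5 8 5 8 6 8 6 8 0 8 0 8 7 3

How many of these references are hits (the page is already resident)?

10

6 → miss, frames {6}
4 → miss, frames {6,4}
6 → hit
0 → miss, frames {6,4,0}
8 → miss, evict 4, frames {6,0,8}
0 → hit
5 → miss, evict 8, frames {6,0,5}
8 → miss, evict 5, frames {6,0,8}
5 → miss, evict 8, frames {6,0,5}
8 → miss, evict 5, frames {6,0,8}
6 → hit
8 → hit
6 → hit
8 → hit
0 → hit
8 → hit
0 → hit
8 → hit
7 → miss, evict 6, frames {0,8,7}
3 → miss, evict 7, frames {0,8,3}
Hits: 10.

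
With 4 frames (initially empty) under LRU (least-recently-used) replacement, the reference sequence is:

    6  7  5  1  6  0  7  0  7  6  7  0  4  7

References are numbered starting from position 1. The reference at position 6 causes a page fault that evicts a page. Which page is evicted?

pos 1: 6: miss, frames [6]
pos 2: 7: miss, frames [6, 7]
pos 3: 5: miss, frames [6, 7, 5]
pos 4: 1: miss, frames [6, 7, 5, 1]
pos 5: 6: hit
pos 6: 0: miss, evict 7, frames [5, 1, 6, 0]
At position 6, page 7 is evicted.

7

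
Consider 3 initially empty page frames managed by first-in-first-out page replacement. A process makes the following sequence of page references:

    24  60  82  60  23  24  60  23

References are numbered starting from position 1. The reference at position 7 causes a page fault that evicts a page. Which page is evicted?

82

pos 1: 24: miss, frames {24}
pos 2: 60: miss, frames {24,60}
pos 3: 82: miss, frames {24,60,82}
pos 4: 60: hit
pos 5: 23: miss, evict 24, frames {60,82,23}
pos 6: 24: miss, evict 60, frames {82,23,24}
pos 7: 60: miss, evict 82, frames {23,24,60}
At position 7, page 82 is evicted.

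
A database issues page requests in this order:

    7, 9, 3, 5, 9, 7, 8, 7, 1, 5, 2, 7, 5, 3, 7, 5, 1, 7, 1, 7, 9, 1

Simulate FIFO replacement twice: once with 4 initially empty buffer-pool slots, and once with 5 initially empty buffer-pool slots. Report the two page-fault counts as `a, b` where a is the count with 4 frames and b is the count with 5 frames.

4 frames: F F F F . . F F F . F . F F F . F . . . F . → 13 faults.
5 frames: F F F F . . F . F . F F . F . F . . . . F F → 12 faults.
12 < 13: adding a frame reduced faults, as is typical.

13, 12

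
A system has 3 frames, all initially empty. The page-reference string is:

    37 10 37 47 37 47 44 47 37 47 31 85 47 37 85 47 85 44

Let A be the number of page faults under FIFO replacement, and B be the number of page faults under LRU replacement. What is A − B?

2

Under FIFO: F F . F . . F . F . F F F F . . . F → 10 faults.
Under LRU: F F . F . . F . . . F F . F . . . F → 8 faults.
A − B = 10 − 8 = 2.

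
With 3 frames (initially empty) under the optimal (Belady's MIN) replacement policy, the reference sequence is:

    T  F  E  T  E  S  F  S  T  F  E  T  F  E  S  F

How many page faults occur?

6

T -> miss, frames {T}
F -> miss, frames {T,F}
E -> miss, frames {T,F,E}
T -> hit
E -> hit
S -> miss, evict E, frames {T,F,S}
F -> hit
S -> hit
T -> hit
F -> hit
E -> miss, evict S, frames {T,F,E}
T -> hit
F -> hit
E -> hit
S -> miss, evict E, frames {T,F,S}
F -> hit
Page faults: 6.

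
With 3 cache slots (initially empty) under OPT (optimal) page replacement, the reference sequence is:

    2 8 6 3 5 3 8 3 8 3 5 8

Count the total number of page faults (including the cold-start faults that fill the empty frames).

2: fault, frames {2}
8: fault, frames {2,8}
6: fault, frames {2,8,6}
3: fault, evict 6, frames {2,8,3}
5: fault, evict 2, frames {8,3,5}
3: hit
8: hit
3: hit
8: hit
3: hit
5: hit
8: hit
Page faults: 5.

5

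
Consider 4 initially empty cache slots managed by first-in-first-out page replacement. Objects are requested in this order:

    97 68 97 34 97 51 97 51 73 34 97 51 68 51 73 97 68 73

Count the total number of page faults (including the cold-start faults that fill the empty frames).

97 -> fault, frames (97)
68 -> fault, frames (97 68)
97 -> hit
34 -> fault, frames (97 68 34)
97 -> hit
51 -> fault, frames (97 68 34 51)
97 -> hit
51 -> hit
73 -> fault, evict 97, frames (68 34 51 73)
34 -> hit
97 -> fault, evict 68, frames (34 51 73 97)
51 -> hit
68 -> fault, evict 34, frames (51 73 97 68)
51 -> hit
73 -> hit
97 -> hit
68 -> hit
73 -> hit
Page faults: 7.

7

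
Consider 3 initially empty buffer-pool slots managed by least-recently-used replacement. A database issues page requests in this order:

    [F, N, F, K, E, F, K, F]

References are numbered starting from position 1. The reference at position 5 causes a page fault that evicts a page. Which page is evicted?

N

pos 1: F: fault, frames {F}
pos 2: N: fault, frames {F,N}
pos 3: F: hit
pos 4: K: fault, frames {N,F,K}
pos 5: E: fault, evict N, frames {F,K,E}
At position 5, page N is evicted.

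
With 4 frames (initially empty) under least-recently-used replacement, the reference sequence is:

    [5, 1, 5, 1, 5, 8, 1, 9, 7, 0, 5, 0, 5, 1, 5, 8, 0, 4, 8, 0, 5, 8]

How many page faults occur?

10

5: miss, frames {5}
1: miss, frames {5,1}
5: hit
1: hit
5: hit
8: miss, frames {1,5,8}
1: hit
9: miss, frames {5,8,1,9}
7: miss, evict 5, frames {8,1,9,7}
0: miss, evict 8, frames {1,9,7,0}
5: miss, evict 1, frames {9,7,0,5}
0: hit
5: hit
1: miss, evict 9, frames {7,0,5,1}
5: hit
8: miss, evict 7, frames {0,1,5,8}
0: hit
4: miss, evict 1, frames {5,8,0,4}
8: hit
0: hit
5: hit
8: hit
Page faults: 10.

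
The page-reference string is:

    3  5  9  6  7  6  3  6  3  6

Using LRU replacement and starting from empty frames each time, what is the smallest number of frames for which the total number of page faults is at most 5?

5

f=1: 10 faults
f=2: 6 faults
f=3: 6 faults
f=4: 6 faults
f=5: 5 faults
Smallest f with faults ≤ 5 is 5.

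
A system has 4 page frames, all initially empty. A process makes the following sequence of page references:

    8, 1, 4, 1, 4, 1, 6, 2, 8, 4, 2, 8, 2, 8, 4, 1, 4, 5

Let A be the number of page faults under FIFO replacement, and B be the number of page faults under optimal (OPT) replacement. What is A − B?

3

Under FIFO: F F F . . . F F F . . . . . . F F F → 9 faults.
Under OPT: F F F . . . F F . . . . . . . . . F → 6 faults.
A − B = 9 − 6 = 3.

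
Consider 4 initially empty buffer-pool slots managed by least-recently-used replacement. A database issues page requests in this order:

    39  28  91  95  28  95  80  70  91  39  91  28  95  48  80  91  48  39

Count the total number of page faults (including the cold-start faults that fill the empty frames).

39: miss, frames [39]
28: miss, frames [39, 28]
91: miss, frames [39, 28, 91]
95: miss, frames [39, 28, 91, 95]
28: hit
95: hit
80: miss, evict 39, frames [91, 28, 95, 80]
70: miss, evict 91, frames [28, 95, 80, 70]
91: miss, evict 28, frames [95, 80, 70, 91]
39: miss, evict 95, frames [80, 70, 91, 39]
91: hit
28: miss, evict 80, frames [70, 39, 91, 28]
95: miss, evict 70, frames [39, 91, 28, 95]
48: miss, evict 39, frames [91, 28, 95, 48]
80: miss, evict 91, frames [28, 95, 48, 80]
91: miss, evict 28, frames [95, 48, 80, 91]
48: hit
39: miss, evict 95, frames [80, 91, 48, 39]
Page faults: 14.

14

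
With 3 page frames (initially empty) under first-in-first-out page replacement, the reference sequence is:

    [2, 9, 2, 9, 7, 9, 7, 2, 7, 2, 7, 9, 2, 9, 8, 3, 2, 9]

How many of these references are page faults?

2: miss, frames {2}
9: miss, frames {2,9}
2: hit
9: hit
7: miss, frames {2,9,7}
9: hit
7: hit
2: hit
7: hit
2: hit
7: hit
9: hit
2: hit
9: hit
8: miss, evict 2, frames {9,7,8}
3: miss, evict 9, frames {7,8,3}
2: miss, evict 7, frames {8,3,2}
9: miss, evict 8, frames {3,2,9}
Page faults: 7.

7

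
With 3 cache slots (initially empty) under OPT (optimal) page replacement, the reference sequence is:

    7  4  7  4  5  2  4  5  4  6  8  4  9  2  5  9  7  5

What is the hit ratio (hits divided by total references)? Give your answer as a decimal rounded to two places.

0.50

7: miss, frames {7}
4: miss, frames {7,4}
7: hit
4: hit
5: miss, frames {7,4,5}
2: miss, evict 7, frames {4,5,2}
4: hit
5: hit
4: hit
6: miss, evict 5, frames {4,2,6}
8: miss, evict 6, frames {4,2,8}
4: hit
9: miss, evict 8, frames {4,2,9}
2: hit
5: miss, evict 2, frames {4,9,5}
9: hit
7: miss, evict 9, frames {4,5,7}
5: hit
Hits: 9 of 18 references → 9/18 = 0.5000.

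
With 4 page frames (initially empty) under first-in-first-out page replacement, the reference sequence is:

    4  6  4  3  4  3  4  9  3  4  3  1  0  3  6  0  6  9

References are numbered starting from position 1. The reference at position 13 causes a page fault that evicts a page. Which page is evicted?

6

pos 1: 4: fault, frames (4)
pos 2: 6: fault, frames (4 6)
pos 3: 4: hit
pos 4: 3: fault, frames (4 6 3)
pos 5: 4: hit
pos 6: 3: hit
pos 7: 4: hit
pos 8: 9: fault, frames (4 6 3 9)
pos 9: 3: hit
pos 10: 4: hit
pos 11: 3: hit
pos 12: 1: fault, evict 4, frames (6 3 9 1)
pos 13: 0: fault, evict 6, frames (3 9 1 0)
At position 13, page 6 is evicted.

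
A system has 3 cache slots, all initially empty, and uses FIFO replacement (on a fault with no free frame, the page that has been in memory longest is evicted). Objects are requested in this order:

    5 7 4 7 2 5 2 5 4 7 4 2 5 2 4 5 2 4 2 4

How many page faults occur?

5 → miss, frames [5]
7 → miss, frames [5, 7]
4 → miss, frames [5, 7, 4]
7 → hit
2 → miss, evict 5, frames [7, 4, 2]
5 → miss, evict 7, frames [4, 2, 5]
2 → hit
5 → hit
4 → hit
7 → miss, evict 4, frames [2, 5, 7]
4 → miss, evict 2, frames [5, 7, 4]
2 → miss, evict 5, frames [7, 4, 2]
5 → miss, evict 7, frames [4, 2, 5]
2 → hit
4 → hit
5 → hit
2 → hit
4 → hit
2 → hit
4 → hit
Page faults: 9.

9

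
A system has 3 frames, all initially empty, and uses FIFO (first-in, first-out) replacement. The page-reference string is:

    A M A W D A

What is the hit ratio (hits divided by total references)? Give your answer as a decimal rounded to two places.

A: fault, frames [A]
M: fault, frames [A, M]
A: hit
W: fault, frames [A, M, W]
D: fault, evict A, frames [M, W, D]
A: fault, evict M, frames [W, D, A]
Hits: 1 of 6 references → 1/6 = 0.1667.

0.17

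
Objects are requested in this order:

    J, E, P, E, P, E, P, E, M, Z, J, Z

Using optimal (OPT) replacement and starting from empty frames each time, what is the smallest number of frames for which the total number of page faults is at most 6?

2

f=1: 12 faults
f=2: 6 faults
f=3: 5 faults
f=4: 5 faults
f=5: 5 faults
Smallest f with faults ≤ 6 is 2.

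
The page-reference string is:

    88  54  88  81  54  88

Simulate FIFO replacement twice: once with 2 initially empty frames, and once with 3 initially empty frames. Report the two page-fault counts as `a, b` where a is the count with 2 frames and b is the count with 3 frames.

4, 3

2 frames: F F . F . F → 4 faults.
3 frames: F F . F . . → 3 faults.
3 < 4: adding a frame reduced faults, as is typical.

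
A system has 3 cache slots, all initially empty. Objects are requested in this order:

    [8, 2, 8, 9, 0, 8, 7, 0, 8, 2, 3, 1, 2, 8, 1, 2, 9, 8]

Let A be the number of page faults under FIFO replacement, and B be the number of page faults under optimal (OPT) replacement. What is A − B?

Under FIFO: F F . F F F F . . F F F . F . F F . → 12 faults.
Under OPT: F F . F F . F . . F F F . . . . F . → 9 faults.
A − B = 12 − 9 = 3.

3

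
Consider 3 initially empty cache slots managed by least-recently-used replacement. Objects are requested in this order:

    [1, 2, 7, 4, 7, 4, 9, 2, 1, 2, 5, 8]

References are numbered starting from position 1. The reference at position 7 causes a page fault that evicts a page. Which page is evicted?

2

pos 1: 1 → miss, frames {1}
pos 2: 2 → miss, frames {1,2}
pos 3: 7 → miss, frames {1,2,7}
pos 4: 4 → miss, evict 1, frames {2,7,4}
pos 5: 7 → hit
pos 6: 4 → hit
pos 7: 9 → miss, evict 2, frames {7,4,9}
At position 7, page 2 is evicted.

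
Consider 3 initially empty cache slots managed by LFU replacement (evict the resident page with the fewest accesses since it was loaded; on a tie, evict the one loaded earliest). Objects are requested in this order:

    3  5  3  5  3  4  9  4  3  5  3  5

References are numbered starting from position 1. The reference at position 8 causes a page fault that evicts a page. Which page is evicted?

9

pos 1: 3 → miss, frames [3]
pos 2: 5 → miss, frames [3, 5]
pos 3: 3 → hit
pos 4: 5 → hit
pos 5: 3 → hit
pos 6: 4 → miss, frames [3, 5, 4]
pos 7: 9 → miss, evict 4, frames [3, 5, 9]
pos 8: 4 → miss, evict 9, frames [3, 5, 4]
At position 8, page 9 is evicted.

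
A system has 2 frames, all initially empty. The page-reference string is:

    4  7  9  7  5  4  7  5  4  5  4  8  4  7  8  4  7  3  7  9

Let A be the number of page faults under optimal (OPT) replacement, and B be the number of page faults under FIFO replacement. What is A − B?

-3

Under OPT: F F F . F F . F . . . F . F . F . F . F → 11 faults.
Under FIFO: F F F . F F F F F . . F . F . F . F F F → 14 faults.
A − B = 11 − 14 = -3.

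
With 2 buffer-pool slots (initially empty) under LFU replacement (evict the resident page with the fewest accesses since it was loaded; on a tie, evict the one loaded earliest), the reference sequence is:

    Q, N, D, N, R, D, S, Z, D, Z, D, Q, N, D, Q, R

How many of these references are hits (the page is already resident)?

Q: miss, frames (Q)
N: miss, frames (Q N)
D: miss, evict Q, frames (N D)
N: hit
R: miss, evict D, frames (N R)
D: miss, evict R, frames (N D)
S: miss, evict D, frames (N S)
Z: miss, evict S, frames (N Z)
D: miss, evict Z, frames (N D)
Z: miss, evict D, frames (N Z)
D: miss, evict Z, frames (N D)
Q: miss, evict D, frames (N Q)
N: hit
D: miss, evict Q, frames (N D)
Q: miss, evict D, frames (N Q)
R: miss, evict Q, frames (N R)
Hits: 2.

2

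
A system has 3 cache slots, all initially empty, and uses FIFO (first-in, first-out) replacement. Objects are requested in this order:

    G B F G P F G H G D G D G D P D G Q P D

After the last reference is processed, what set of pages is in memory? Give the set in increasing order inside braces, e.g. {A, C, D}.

G → fault, frames (G)
B → fault, frames (G B)
F → fault, frames (G B F)
G → hit
P → fault, evict G, frames (B F P)
F → hit
G → fault, evict B, frames (F P G)
H → fault, evict F, frames (P G H)
G → hit
D → fault, evict P, frames (G H D)
G → hit
D → hit
G → hit
D → hit
P → fault, evict G, frames (H D P)
D → hit
G → fault, evict H, frames (D P G)
Q → fault, evict D, frames (P G Q)
P → hit
D → fault, evict P, frames (G Q D)

{D, G, Q}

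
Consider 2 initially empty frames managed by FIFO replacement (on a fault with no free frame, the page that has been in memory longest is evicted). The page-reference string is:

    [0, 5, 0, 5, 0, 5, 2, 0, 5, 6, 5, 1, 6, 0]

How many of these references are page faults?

8

0: fault, frames [0]
5: fault, frames [0, 5]
0: hit
5: hit
0: hit
5: hit
2: fault, evict 0, frames [5, 2]
0: fault, evict 5, frames [2, 0]
5: fault, evict 2, frames [0, 5]
6: fault, evict 0, frames [5, 6]
5: hit
1: fault, evict 5, frames [6, 1]
6: hit
0: fault, evict 6, frames [1, 0]
Page faults: 8.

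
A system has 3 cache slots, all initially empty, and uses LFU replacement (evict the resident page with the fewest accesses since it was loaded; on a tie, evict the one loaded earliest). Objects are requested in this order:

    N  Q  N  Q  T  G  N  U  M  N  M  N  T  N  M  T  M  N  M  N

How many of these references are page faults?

7

N -> miss, frames [N]
Q -> miss, frames [N, Q]
N -> hit
Q -> hit
T -> miss, frames [N, Q, T]
G -> miss, evict T, frames [N, Q, G]
N -> hit
U -> miss, evict G, frames [N, Q, U]
M -> miss, evict U, frames [N, Q, M]
N -> hit
M -> hit
N -> hit
T -> miss, evict Q, frames [N, M, T]
N -> hit
M -> hit
T -> hit
M -> hit
N -> hit
M -> hit
N -> hit
Page faults: 7.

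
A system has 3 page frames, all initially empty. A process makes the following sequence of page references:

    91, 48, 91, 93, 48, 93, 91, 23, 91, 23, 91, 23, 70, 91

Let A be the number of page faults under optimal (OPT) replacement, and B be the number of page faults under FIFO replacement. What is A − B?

-1

Under OPT: F F . F . . . F . . . . F . → 5 faults.
Under FIFO: F F . F . . . F F . . . F . → 6 faults.
A − B = 5 − 6 = -1.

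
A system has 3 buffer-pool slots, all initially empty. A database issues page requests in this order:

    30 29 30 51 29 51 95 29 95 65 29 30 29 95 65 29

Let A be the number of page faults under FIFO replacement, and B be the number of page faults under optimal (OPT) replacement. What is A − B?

Under FIFO: F F . F . . F . . F F F . F F F → 10 faults.
Under OPT: F F . F . . F . . F . . . F . . → 6 faults.
A − B = 10 − 6 = 4.

4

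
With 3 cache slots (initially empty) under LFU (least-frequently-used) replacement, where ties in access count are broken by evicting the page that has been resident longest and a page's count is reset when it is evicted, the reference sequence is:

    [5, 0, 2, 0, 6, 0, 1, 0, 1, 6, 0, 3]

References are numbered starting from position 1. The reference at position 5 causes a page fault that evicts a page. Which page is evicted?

pos 1: 5: fault, frames [5]
pos 2: 0: fault, frames [5, 0]
pos 3: 2: fault, frames [5, 0, 2]
pos 4: 0: hit
pos 5: 6: fault, evict 5, frames [0, 2, 6]
At position 5, page 5 is evicted.

5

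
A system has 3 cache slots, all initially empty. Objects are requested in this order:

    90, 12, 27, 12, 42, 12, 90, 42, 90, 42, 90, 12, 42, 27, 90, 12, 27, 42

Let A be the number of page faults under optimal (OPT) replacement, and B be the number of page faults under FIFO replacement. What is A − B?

-2

Under OPT: F F F . F . . . . . . . . F . . . F → 6 faults.
Under FIFO: F F F . F . F . . . . F . F . . . F → 8 faults.
A − B = 6 − 8 = -2.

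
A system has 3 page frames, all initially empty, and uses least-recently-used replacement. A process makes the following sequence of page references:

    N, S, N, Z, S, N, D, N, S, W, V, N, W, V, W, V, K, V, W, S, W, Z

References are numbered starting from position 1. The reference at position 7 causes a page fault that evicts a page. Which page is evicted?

pos 1: N → fault, frames {N}
pos 2: S → fault, frames {N,S}
pos 3: N → hit
pos 4: Z → fault, frames {S,N,Z}
pos 5: S → hit
pos 6: N → hit
pos 7: D → fault, evict Z, frames {S,N,D}
At position 7, page Z is evicted.

Z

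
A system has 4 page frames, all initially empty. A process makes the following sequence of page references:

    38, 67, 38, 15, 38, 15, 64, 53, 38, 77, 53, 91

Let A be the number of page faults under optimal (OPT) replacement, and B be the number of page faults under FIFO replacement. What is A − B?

Under OPT: F F . F . . F F . F . F → 7 faults.
Under FIFO: F F . F . . F F F F . F → 8 faults.
A − B = 7 − 8 = -1.

-1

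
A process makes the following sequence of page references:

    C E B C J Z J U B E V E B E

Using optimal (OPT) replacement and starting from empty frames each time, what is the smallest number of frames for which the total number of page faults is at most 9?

f=1: 14 faults
f=2: 10 faults
f=3: 8 faults
f=4: 7 faults
f=5: 7 faults
f=6: 7 faults
f=7: 7 faults
Smallest f with faults ≤ 9 is 3.

3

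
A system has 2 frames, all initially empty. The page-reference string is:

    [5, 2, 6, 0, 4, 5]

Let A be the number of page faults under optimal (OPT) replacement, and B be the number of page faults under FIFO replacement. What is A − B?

-1

Under OPT: F F F F F . → 5 faults.
Under FIFO: F F F F F F → 6 faults.
A − B = 5 − 6 = -1.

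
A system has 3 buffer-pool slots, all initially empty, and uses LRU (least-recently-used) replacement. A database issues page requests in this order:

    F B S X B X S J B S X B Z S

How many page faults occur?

F → miss, frames {F}
B → miss, frames {F,B}
S → miss, frames {F,B,S}
X → miss, evict F, frames {B,S,X}
B → hit
X → hit
S → hit
J → miss, evict B, frames {X,S,J}
B → miss, evict X, frames {S,J,B}
S → hit
X → miss, evict J, frames {B,S,X}
B → hit
Z → miss, evict S, frames {X,B,Z}
S → miss, evict X, frames {B,Z,S}
Page faults: 9.

9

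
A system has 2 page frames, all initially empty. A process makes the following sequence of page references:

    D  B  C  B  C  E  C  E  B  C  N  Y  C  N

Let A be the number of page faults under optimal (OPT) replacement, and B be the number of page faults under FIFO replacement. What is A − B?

Under OPT: F F F . . F . . F . F F . F → 8 faults.
Under FIFO: F F F . . F . . F F F F F F → 10 faults.
A − B = 8 − 10 = -2.

-2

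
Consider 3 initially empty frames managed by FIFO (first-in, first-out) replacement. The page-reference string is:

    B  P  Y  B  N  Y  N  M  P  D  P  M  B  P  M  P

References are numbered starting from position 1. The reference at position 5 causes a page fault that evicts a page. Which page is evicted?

B

pos 1: B → fault, frames {B}
pos 2: P → fault, frames {B,P}
pos 3: Y → fault, frames {B,P,Y}
pos 4: B → hit
pos 5: N → fault, evict B, frames {P,Y,N}
At position 5, page B is evicted.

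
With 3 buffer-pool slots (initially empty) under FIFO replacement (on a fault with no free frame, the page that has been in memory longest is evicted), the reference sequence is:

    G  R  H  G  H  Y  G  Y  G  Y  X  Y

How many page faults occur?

G -> fault, frames {G}
R -> fault, frames {G,R}
H -> fault, frames {G,R,H}
G -> hit
H -> hit
Y -> fault, evict G, frames {R,H,Y}
G -> fault, evict R, frames {H,Y,G}
Y -> hit
G -> hit
Y -> hit
X -> fault, evict H, frames {Y,G,X}
Y -> hit
Page faults: 6.

6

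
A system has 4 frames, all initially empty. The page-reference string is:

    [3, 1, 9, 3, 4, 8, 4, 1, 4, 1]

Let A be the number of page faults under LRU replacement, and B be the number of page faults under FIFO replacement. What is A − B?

1

Under LRU: F F F . F F . F . . → 6 faults.
Under FIFO: F F F . F F . . . . → 5 faults.
A − B = 6 − 5 = 1.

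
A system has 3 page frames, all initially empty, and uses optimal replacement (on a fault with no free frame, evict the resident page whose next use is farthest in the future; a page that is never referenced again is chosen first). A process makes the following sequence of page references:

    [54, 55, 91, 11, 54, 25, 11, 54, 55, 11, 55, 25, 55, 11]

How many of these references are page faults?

54 -> fault, frames (54)
55 -> fault, frames (54 55)
91 -> fault, frames (54 55 91)
11 -> fault, evict 91, frames (54 55 11)
54 -> hit
25 -> fault, evict 55, frames (54 11 25)
11 -> hit
54 -> hit
55 -> fault, evict 54, frames (11 25 55)
11 -> hit
55 -> hit
25 -> hit
55 -> hit
11 -> hit
Page faults: 6.

6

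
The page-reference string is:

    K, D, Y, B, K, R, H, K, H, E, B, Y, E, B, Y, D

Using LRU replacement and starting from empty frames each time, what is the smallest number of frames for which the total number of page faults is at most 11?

f=1: 16 faults
f=2: 15 faults
f=3: 11 faults
f=4: 10 faults
f=5: 9 faults
f=6: 8 faults
f=7: 7 faults
Smallest f with faults ≤ 11 is 3.

3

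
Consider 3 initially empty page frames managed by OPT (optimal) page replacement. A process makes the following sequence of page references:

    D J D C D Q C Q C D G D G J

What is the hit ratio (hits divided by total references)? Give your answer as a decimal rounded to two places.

0.57

D → miss, frames (D)
J → miss, frames (D J)
D → hit
C → miss, frames (D J C)
D → hit
Q → miss, evict J, frames (D C Q)
C → hit
Q → hit
C → hit
D → hit
G → miss, evict Q, frames (D C G)
D → hit
G → hit
J → miss, evict G, frames (D C J)
Hits: 8 of 14 references → 8/14 = 0.5714.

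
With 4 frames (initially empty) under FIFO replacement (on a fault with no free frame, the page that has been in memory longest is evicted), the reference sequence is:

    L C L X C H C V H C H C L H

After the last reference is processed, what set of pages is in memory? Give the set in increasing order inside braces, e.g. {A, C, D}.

{H, L, V, X}

L -> fault, frames [L]
C -> fault, frames [L, C]
L -> hit
X -> fault, frames [L, C, X]
C -> hit
H -> fault, frames [L, C, X, H]
C -> hit
V -> fault, evict L, frames [C, X, H, V]
H -> hit
C -> hit
H -> hit
C -> hit
L -> fault, evict C, frames [X, H, V, L]
H -> hit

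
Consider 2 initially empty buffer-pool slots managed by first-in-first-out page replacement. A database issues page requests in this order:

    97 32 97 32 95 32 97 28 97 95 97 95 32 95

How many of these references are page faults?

9

97 → fault, frames (97)
32 → fault, frames (97 32)
97 → hit
32 → hit
95 → fault, evict 97, frames (32 95)
32 → hit
97 → fault, evict 32, frames (95 97)
28 → fault, evict 95, frames (97 28)
97 → hit
95 → fault, evict 97, frames (28 95)
97 → fault, evict 28, frames (95 97)
95 → hit
32 → fault, evict 95, frames (97 32)
95 → fault, evict 97, frames (32 95)
Page faults: 9.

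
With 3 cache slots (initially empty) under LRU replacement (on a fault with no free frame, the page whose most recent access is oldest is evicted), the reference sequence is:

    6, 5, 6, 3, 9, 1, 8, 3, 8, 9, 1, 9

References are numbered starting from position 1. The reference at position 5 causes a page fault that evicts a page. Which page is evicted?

pos 1: 6: fault, frames [6]
pos 2: 5: fault, frames [6, 5]
pos 3: 6: hit
pos 4: 3: fault, frames [5, 6, 3]
pos 5: 9: fault, evict 5, frames [6, 3, 9]
At position 5, page 5 is evicted.

5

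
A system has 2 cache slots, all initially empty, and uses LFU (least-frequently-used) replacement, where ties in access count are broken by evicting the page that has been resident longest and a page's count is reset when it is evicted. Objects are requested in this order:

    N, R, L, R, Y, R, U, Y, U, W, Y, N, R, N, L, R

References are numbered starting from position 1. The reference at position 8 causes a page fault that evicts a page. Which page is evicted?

pos 1: N → miss, frames [N]
pos 2: R → miss, frames [N, R]
pos 3: L → miss, evict N, frames [R, L]
pos 4: R → hit
pos 5: Y → miss, evict L, frames [R, Y]
pos 6: R → hit
pos 7: U → miss, evict Y, frames [R, U]
pos 8: Y → miss, evict U, frames [R, Y]
At position 8, page U is evicted.

U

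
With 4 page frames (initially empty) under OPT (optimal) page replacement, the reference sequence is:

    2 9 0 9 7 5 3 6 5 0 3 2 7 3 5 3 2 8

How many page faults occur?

10

2: miss, frames (2)
9: miss, frames (2 9)
0: miss, frames (2 9 0)
9: hit
7: miss, frames (2 9 0 7)
5: miss, evict 9, frames (2 0 7 5)
3: miss, evict 7, frames (2 0 5 3)
6: miss, evict 2, frames (0 5 3 6)
5: hit
0: hit
3: hit
2: miss, evict 6, frames (0 5 3 2)
7: miss, evict 0, frames (5 3 2 7)
3: hit
5: hit
3: hit
2: hit
8: miss, evict 7, frames (5 3 2 8)
Page faults: 10.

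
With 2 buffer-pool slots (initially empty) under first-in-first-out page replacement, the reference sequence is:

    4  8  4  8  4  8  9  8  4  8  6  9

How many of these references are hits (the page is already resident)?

5

4 → miss, frames [4]
8 → miss, frames [4, 8]
4 → hit
8 → hit
4 → hit
8 → hit
9 → miss, evict 4, frames [8, 9]
8 → hit
4 → miss, evict 8, frames [9, 4]
8 → miss, evict 9, frames [4, 8]
6 → miss, evict 4, frames [8, 6]
9 → miss, evict 8, frames [6, 9]
Hits: 5.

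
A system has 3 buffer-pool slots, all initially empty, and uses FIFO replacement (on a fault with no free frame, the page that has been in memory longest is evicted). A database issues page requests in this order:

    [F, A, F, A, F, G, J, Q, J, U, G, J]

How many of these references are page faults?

F: miss, frames {F}
A: miss, frames {F,A}
F: hit
A: hit
F: hit
G: miss, frames {F,A,G}
J: miss, evict F, frames {A,G,J}
Q: miss, evict A, frames {G,J,Q}
J: hit
U: miss, evict G, frames {J,Q,U}
G: miss, evict J, frames {Q,U,G}
J: miss, evict Q, frames {U,G,J}
Page faults: 8.

8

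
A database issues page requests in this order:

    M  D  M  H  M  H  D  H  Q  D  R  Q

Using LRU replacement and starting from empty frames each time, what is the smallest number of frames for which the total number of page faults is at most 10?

f=1: 12 faults
f=2: 8 faults
f=3: 5 faults
f=4: 5 faults
f=5: 5 faults
Smallest f with faults ≤ 10 is 2.

2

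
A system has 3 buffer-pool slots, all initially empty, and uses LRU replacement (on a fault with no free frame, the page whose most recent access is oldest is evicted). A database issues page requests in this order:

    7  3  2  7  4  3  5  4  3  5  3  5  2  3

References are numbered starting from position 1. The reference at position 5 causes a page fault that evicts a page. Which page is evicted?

3

pos 1: 7 -> fault, frames (7)
pos 2: 3 -> fault, frames (7 3)
pos 3: 2 -> fault, frames (7 3 2)
pos 4: 7 -> hit
pos 5: 4 -> fault, evict 3, frames (2 7 4)
At position 5, page 3 is evicted.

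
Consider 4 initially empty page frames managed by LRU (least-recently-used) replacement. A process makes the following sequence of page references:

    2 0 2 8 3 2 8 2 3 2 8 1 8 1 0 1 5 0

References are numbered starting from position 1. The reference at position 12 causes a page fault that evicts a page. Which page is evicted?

0

pos 1: 2 → fault, frames (2)
pos 2: 0 → fault, frames (2 0)
pos 3: 2 → hit
pos 4: 8 → fault, frames (0 2 8)
pos 5: 3 → fault, frames (0 2 8 3)
pos 6: 2 → hit
pos 7: 8 → hit
pos 8: 2 → hit
pos 9: 3 → hit
pos 10: 2 → hit
pos 11: 8 → hit
pos 12: 1 → fault, evict 0, frames (3 2 8 1)
At position 12, page 0 is evicted.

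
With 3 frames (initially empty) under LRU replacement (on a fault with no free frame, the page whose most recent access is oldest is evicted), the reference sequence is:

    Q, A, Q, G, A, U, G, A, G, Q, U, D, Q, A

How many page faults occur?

8

Q: fault, frames {Q}
A: fault, frames {Q,A}
Q: hit
G: fault, frames {A,Q,G}
A: hit
U: fault, evict Q, frames {G,A,U}
G: hit
A: hit
G: hit
Q: fault, evict U, frames {A,G,Q}
U: fault, evict A, frames {G,Q,U}
D: fault, evict G, frames {Q,U,D}
Q: hit
A: fault, evict U, frames {D,Q,A}
Page faults: 8.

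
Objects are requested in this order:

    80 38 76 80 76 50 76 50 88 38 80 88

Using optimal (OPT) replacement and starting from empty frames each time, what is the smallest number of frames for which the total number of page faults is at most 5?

f=1: 12 faults
f=2: 7 faults
f=3: 6 faults
f=4: 5 faults
f=5: 5 faults
Smallest f with faults ≤ 5 is 4.

4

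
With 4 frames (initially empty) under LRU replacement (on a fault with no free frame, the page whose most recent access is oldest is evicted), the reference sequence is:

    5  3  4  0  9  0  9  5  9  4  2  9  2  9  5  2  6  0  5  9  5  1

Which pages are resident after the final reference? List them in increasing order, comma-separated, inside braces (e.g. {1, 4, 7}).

5 → miss, frames (5)
3 → miss, frames (5 3)
4 → miss, frames (5 3 4)
0 → miss, frames (5 3 4 0)
9 → miss, evict 5, frames (3 4 0 9)
0 → hit
9 → hit
5 → miss, evict 3, frames (4 0 9 5)
9 → hit
4 → hit
2 → miss, evict 0, frames (5 9 4 2)
9 → hit
2 → hit
9 → hit
5 → hit
2 → hit
6 → miss, evict 4, frames (9 5 2 6)
0 → miss, evict 9, frames (5 2 6 0)
5 → hit
9 → miss, evict 2, frames (6 0 5 9)
5 → hit
1 → miss, evict 6, frames (0 9 5 1)

{0, 1, 5, 9}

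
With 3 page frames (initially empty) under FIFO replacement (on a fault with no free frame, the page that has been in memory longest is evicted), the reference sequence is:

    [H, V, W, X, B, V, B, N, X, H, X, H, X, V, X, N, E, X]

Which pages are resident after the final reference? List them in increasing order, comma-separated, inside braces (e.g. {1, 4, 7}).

H: fault, frames (H)
V: fault, frames (H V)
W: fault, frames (H V W)
X: fault, evict H, frames (V W X)
B: fault, evict V, frames (W X B)
V: fault, evict W, frames (X B V)
B: hit
N: fault, evict X, frames (B V N)
X: fault, evict B, frames (V N X)
H: fault, evict V, frames (N X H)
X: hit
H: hit
X: hit
V: fault, evict N, frames (X H V)
X: hit
N: fault, evict X, frames (H V N)
E: fault, evict H, frames (V N E)
X: fault, evict V, frames (N E X)

{E, N, X}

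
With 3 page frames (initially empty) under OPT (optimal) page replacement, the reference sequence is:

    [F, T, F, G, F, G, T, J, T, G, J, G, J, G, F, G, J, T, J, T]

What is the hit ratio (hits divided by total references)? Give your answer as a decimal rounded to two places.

0.70

F → fault, frames (F)
T → fault, frames (F T)
F → hit
G → fault, frames (F T G)
F → hit
G → hit
T → hit
J → fault, evict F, frames (T G J)
T → hit
G → hit
J → hit
G → hit
J → hit
G → hit
F → fault, evict T, frames (G J F)
G → hit
J → hit
T → fault, evict F, frames (G J T)
J → hit
T → hit
Hits: 14 of 20 references → 14/20 = 0.7000.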